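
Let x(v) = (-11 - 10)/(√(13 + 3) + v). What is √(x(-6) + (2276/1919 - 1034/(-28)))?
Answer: 12*√60918655/13433 ≈ 6.9724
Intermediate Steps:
x(v) = -21/(4 + v) (x(v) = -21/(√16 + v) = -21/(4 + v))
√(x(-6) + (2276/1919 - 1034/(-28))) = √(-21/(4 - 6) + (2276/1919 - 1034/(-28))) = √(-21/(-2) + (2276*(1/1919) - 1034*(-1/28))) = √(-21*(-½) + (2276/1919 + 517/14)) = √(21/2 + 1023987/26866) = √(653040/13433) = 12*√60918655/13433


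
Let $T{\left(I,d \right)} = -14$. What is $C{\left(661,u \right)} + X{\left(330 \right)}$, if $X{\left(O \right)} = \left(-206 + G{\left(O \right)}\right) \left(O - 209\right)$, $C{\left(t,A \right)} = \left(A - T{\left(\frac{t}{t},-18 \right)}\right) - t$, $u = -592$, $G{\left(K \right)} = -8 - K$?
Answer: $-67063$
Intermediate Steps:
$C{\left(t,A \right)} = 14 + A - t$ ($C{\left(t,A \right)} = \left(A - -14\right) - t = \left(A + 14\right) - t = \left(14 + A\right) - t = 14 + A - t$)
$X{\left(O \right)} = \left(-214 - O\right) \left(-209 + O\right)$ ($X{\left(O \right)} = \left(-206 - \left(8 + O\right)\right) \left(O - 209\right) = \left(-214 - O\right) \left(-209 + O\right)$)
$C{\left(661,u \right)} + X{\left(330 \right)} = \left(14 - 592 - 661\right) - 65824 = -1239 - 65824 = -67063$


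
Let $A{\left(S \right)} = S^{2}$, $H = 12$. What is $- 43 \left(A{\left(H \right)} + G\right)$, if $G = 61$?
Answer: $-8815$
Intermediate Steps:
$- 43 \left(A{\left(H \right)} + G\right) = - 43 \left(12^{2} + 61\right) = - 43 \left(144 + 61\right) = \left(-43\right) 205 = -8815$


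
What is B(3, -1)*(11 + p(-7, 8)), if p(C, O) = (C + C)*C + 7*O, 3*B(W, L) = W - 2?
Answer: 55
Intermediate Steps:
B(W, L) = -2/3 + W/3 (B(W, L) = (W - 2)/3 = (-2 + W)/3 = -2/3 + W/3)
p(C, O) = 2*C**2 + 7*O (p(C, O) = (2*C)*C + 7*O = 2*C**2 + 7*O)
B(3, -1)*(11 + p(-7, 8)) = (-2/3 + (1/3)*3)*(11 + (2*(-7)**2 + 7*8)) = (-2/3 + 1)*(11 + (2*49 + 56)) = (11 + (98 + 56))/3 = (11 + 154)/3 = (1/3)*165 = 55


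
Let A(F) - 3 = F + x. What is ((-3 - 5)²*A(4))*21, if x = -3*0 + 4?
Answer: 14784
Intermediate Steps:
x = 4 (x = 0 + 4 = 4)
A(F) = 7 + F (A(F) = 3 + (F + 4) = 3 + (4 + F) = 7 + F)
((-3 - 5)²*A(4))*21 = ((-3 - 5)²*(7 + 4))*21 = ((-8)²*11)*21 = (64*11)*21 = 704*21 = 14784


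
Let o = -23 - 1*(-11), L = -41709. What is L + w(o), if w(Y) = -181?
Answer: -41890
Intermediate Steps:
o = -12 (o = -23 + 11 = -12)
L + w(o) = -41709 - 181 = -41890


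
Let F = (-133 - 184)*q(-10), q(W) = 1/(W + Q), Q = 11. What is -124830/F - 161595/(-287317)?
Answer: 35917006725/91079489 ≈ 394.35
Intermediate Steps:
q(W) = 1/(11 + W) (q(W) = 1/(W + 11) = 1/(11 + W))
F = -317 (F = (-133 - 184)/(11 - 10) = -317/1 = -317*1 = -317)
-124830/F - 161595/(-287317) = -124830/(-317) - 161595/(-287317) = -124830*(-1/317) - 161595*(-1/287317) = 124830/317 + 161595/287317 = 35917006725/91079489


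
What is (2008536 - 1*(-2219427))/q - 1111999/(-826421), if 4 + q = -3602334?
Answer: 511718843239/2977047772298 ≈ 0.17189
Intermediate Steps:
q = -3602338 (q = -4 - 3602334 = -3602338)
(2008536 - 1*(-2219427))/q - 1111999/(-826421) = (2008536 - 1*(-2219427))/(-3602338) - 1111999/(-826421) = (2008536 + 2219427)*(-1/3602338) - 1111999*(-1/826421) = 4227963*(-1/3602338) + 1111999/826421 = -4227963/3602338 + 1111999/826421 = 511718843239/2977047772298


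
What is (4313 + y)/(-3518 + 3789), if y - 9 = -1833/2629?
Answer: 11360705/712459 ≈ 15.946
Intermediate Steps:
y = 21828/2629 (y = 9 - 1833/2629 = 21828/2629 ≈ 8.3028)
(4313 + y)/(-3518 + 3789) = (4313 + 21828/2629)/(-3518 + 3789) = (11360705/2629)/271 = (11360705/2629)*(1/271) = 11360705/712459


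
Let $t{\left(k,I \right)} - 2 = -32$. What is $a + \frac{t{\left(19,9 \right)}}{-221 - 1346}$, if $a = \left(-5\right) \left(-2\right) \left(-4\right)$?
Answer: $- \frac{62650}{1567} \approx -39.981$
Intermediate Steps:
$t{\left(k,I \right)} = -30$ ($t{\left(k,I \right)} = 2 - 32 = -30$)
$a = -40$ ($a = 10 \left(-4\right) = -40$)
$a + \frac{t{\left(19,9 \right)}}{-221 - 1346} = -40 + \frac{1}{-221 - 1346} \left(-30\right) = -40 + \frac{1}{-1567} \left(-30\right) = -40 - - \frac{30}{1567} = -40 + \frac{30}{1567} = - \frac{62650}{1567}$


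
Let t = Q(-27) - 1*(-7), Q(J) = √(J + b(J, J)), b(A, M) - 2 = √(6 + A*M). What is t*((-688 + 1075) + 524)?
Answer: 6377 + 911*√(-25 + 7*√15) ≈ 7700.6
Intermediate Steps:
b(A, M) = 2 + √(6 + A*M)
Q(J) = √(2 + J + √(6 + J²)) (Q(J) = √(J + (2 + √(6 + J*J))) = √(J + (2 + √(6 + J²))) = √(2 + J + √(6 + J²)))
t = 7 + √(-25 + 7*√15) (t = √(2 - 27 + √(6 + (-27)²)) - 1*(-7) = √(2 - 27 + √(6 + 729)) + 7 = √(2 - 27 + √735) + 7 = √(2 - 27 + 7*√15) + 7 = √(-25 + 7*√15) + 7 = 7 + √(-25 + 7*√15) ≈ 8.4529)
t*((-688 + 1075) + 524) = (7 + √(-25 + 7*√15))*((-688 + 1075) + 524) = (7 + √(-25 + 7*√15))*(387 + 524) = (7 + √(-25 + 7*√15))*911 = 6377 + 911*√(-25 + 7*√15)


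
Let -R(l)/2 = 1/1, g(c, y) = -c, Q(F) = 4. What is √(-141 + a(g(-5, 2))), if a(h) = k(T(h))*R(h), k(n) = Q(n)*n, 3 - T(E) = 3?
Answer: I*√141 ≈ 11.874*I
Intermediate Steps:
T(E) = 0 (T(E) = 3 - 1*3 = 3 - 3 = 0)
R(l) = -2 (R(l) = -2/1 = -2*1 = -2)
k(n) = 4*n
a(h) = 0 (a(h) = (4*0)*(-2) = 0*(-2) = 0)
√(-141 + a(g(-5, 2))) = √(-141 + 0) = √(-141) = I*√141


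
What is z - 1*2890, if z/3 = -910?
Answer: -5620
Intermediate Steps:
z = -2730 (z = 3*(-910) = -2730)
z - 1*2890 = -2730 - 1*2890 = -2730 - 2890 = -5620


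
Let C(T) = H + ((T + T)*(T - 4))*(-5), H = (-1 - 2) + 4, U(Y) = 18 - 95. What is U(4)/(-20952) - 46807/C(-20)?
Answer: 981069787/100548648 ≈ 9.7572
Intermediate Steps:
U(Y) = -77
H = 1 (H = -3 + 4 = 1)
C(T) = 1 - 10*T*(-4 + T) (C(T) = 1 + ((T + T)*(T - 4))*(-5) = 1 + ((2*T)*(-4 + T))*(-5) = 1 + (2*T*(-4 + T))*(-5) = 1 - 10*T*(-4 + T))
U(4)/(-20952) - 46807/C(-20) = -77/(-20952) - 46807/(1 - 10*(-20)² + 40*(-20)) = -77*(-1/20952) - 46807/(1 - 10*400 - 800) = 77/20952 - 46807/(1 - 4000 - 800) = 77/20952 - 46807/(-4799) = 77/20952 - 46807*(-1/4799) = 77/20952 + 46807/4799 = 981069787/100548648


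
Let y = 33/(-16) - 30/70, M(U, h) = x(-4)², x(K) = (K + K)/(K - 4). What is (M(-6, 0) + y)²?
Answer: 27889/12544 ≈ 2.2233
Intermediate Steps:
x(K) = 2*K/(-4 + K) (x(K) = (2*K)/(-4 + K) = 2*K/(-4 + K))
M(U, h) = 1 (M(U, h) = (2*(-4)/(-4 - 4))² = (2*(-4)/(-8))² = (2*(-4)*(-⅛))² = 1² = 1)
y = -279/112 (y = 33*(-1/16) - 30*1/70 = -33/16 - 3/7 = -279/112 ≈ -2.4911)
(M(-6, 0) + y)² = (1 - 279/112)² = (-167/112)² = 27889/12544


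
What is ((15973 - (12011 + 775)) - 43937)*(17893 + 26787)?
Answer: -1820710000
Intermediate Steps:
((15973 - (12011 + 775)) - 43937)*(17893 + 26787) = ((15973 - 1*12786) - 43937)*44680 = ((15973 - 12786) - 43937)*44680 = (3187 - 43937)*44680 = -40750*44680 = -1820710000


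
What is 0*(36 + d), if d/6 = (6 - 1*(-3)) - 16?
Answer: 0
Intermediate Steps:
d = -42 (d = 6*((6 - 1*(-3)) - 16) = 6*((6 + 3) - 16) = 6*(9 - 16) = 6*(-7) = -42)
0*(36 + d) = 0*(36 - 42) = 0*(-6) = 0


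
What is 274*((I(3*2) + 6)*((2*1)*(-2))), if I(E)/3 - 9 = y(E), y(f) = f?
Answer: -55896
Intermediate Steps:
I(E) = 27 + 3*E
274*((I(3*2) + 6)*((2*1)*(-2))) = 274*(((27 + 3*(3*2)) + 6)*((2*1)*(-2))) = 274*(((27 + 3*6) + 6)*(2*(-2))) = 274*(((27 + 18) + 6)*(-4)) = 274*((45 + 6)*(-4)) = 274*(51*(-4)) = 274*(-204) = -55896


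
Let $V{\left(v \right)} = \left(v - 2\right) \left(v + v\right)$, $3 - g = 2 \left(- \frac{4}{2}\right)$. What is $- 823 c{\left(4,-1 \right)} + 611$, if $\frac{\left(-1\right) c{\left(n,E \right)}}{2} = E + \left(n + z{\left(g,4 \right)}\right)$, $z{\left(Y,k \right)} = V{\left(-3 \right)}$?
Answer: $54929$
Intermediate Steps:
$g = 7$ ($g = 3 - 2 \left(- \frac{4}{2}\right) = 3 - 2 \left(\left(-4\right) \frac{1}{2}\right) = 3 - 2 \left(-2\right) = 3 - -4 = 3 + 4 = 7$)
$V{\left(v \right)} = 2 v \left(-2 + v\right)$ ($V{\left(v \right)} = \left(-2 + v\right) 2 v = 2 v \left(-2 + v\right)$)
$z{\left(Y,k \right)} = 30$ ($z{\left(Y,k \right)} = 2 \left(-3\right) \left(-2 - 3\right) = 2 \left(-3\right) \left(-5\right) = 30$)
$c{\left(n,E \right)} = -60 - 2 E - 2 n$ ($c{\left(n,E \right)} = - 2 \left(E + \left(n + 30\right)\right) = - 2 \left(E + \left(30 + n\right)\right) = - 2 \left(30 + E + n\right) = -60 - 2 E - 2 n$)
$- 823 c{\left(4,-1 \right)} + 611 = - 823 \left(-60 - -2 - 8\right) + 611 = - 823 \left(-60 + 2 - 8\right) + 611 = \left(-823\right) \left(-66\right) + 611 = 54318 + 611 = 54929$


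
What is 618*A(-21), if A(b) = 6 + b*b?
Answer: 276246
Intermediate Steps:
A(b) = 6 + b**2
618*A(-21) = 618*(6 + (-21)**2) = 618*(6 + 441) = 618*447 = 276246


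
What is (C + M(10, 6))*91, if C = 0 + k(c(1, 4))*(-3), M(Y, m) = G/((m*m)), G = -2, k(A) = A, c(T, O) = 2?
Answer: -9919/18 ≈ -551.06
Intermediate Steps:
M(Y, m) = -2/m**2
C = -6 (C = 0 + 2*(-3) = 0 - 6 = -6)
(C + M(10, 6))*91 = (-6 - 2/6**2)*91 = (-6 - 2*1/36)*91 = (-6 - 1/18)*91 = -109/18*91 = -9919/18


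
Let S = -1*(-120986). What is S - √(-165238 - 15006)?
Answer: 120986 - 2*I*√45061 ≈ 1.2099e+5 - 424.55*I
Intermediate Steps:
S = 120986
S - √(-165238 - 15006) = 120986 - √(-165238 - 15006) = 120986 - √(-180244) = 120986 - 2*I*√45061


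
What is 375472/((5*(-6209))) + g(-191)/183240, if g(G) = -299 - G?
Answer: -382249123/31603810 ≈ -12.095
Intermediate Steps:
375472/((5*(-6209))) + g(-191)/183240 = 375472/((5*(-6209))) + (-299 - 1*(-191))/183240 = 375472/(-31045) + (-299 + 191)*(1/183240) = 375472*(-1/31045) - 108*1/183240 = -375472/31045 - 3/5090 = -382249123/31603810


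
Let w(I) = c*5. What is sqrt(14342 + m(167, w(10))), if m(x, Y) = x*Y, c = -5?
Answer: sqrt(10167) ≈ 100.83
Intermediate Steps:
w(I) = -25 (w(I) = -5*5 = -25)
m(x, Y) = Y*x
sqrt(14342 + m(167, w(10))) = sqrt(14342 - 25*167) = sqrt(14342 - 4175) = sqrt(10167)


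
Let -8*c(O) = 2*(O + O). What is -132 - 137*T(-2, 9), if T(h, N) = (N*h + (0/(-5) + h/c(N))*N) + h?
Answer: 2060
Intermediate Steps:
c(O) = -O/2 (c(O) = -(O + O)/4 = -2*O/4 = -O/2)
T(h, N) = -h + N*h (T(h, N) = (N*h + (0/(-5) + h/((-N/2)))*N) + h = (N*h + (0*(-⅕) + h*(-2/N))*N) + h = (N*h + (0 - 2*h/N)*N) + h = (N*h + (-2*h/N)*N) + h = (N*h - 2*h) + h = (-2*h + N*h) + h = -h + N*h)
-132 - 137*T(-2, 9) = -132 - (-274)*(-1 + 9) = -132 - (-274)*8 = -132 - 137*(-16) = -132 + 2192 = 2060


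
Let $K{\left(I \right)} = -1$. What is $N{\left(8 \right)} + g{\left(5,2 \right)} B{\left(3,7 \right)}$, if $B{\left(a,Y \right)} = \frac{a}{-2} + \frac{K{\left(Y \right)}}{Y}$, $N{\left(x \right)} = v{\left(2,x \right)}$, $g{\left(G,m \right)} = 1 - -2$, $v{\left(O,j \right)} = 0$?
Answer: $- \frac{69}{14} \approx -4.9286$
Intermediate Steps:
$g{\left(G,m \right)} = 3$ ($g{\left(G,m \right)} = 1 + 2 = 3$)
$N{\left(x \right)} = 0$
$B{\left(a,Y \right)} = - \frac{1}{Y} - \frac{a}{2}$ ($B{\left(a,Y \right)} = \frac{a}{-2} - \frac{1}{Y} = a \left(- \frac{1}{2}\right) - \frac{1}{Y} = - \frac{a}{2} - \frac{1}{Y} = - \frac{1}{Y} - \frac{a}{2}$)
$N{\left(8 \right)} + g{\left(5,2 \right)} B{\left(3,7 \right)} = 0 + 3 \left(- \frac{1}{7} - \frac{3}{2}\right) = 0 + 3 \left(- \frac{23}{14}\right) = 0 - \frac{69}{14} = - \frac{69}{14}$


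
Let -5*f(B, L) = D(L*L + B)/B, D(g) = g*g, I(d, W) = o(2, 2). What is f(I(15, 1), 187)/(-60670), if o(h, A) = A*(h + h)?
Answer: 1223390529/2426800 ≈ 504.12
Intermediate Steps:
o(h, A) = 2*A*h (o(h, A) = A*(2*h) = 2*A*h)
I(d, W) = 8 (I(d, W) = 2*2*2 = 8)
D(g) = g²
f(B, L) = -(B + L²)²/(5*B) (f(B, L) = -(L*L + B)²/(5*B) = -(L² + B)²/(5*B) = -(B + L²)²/(5*B))
f(I(15, 1), 187)/(-60670) = -⅕*(8 + 187²)²/8/(-60670) = -⅕*⅛*(8 + 34969)²*(-1/60670) = -⅕*⅛*34977²*(-1/60670) = -⅕*⅛*1223390529*(-1/60670) = -1223390529/40*(-1/60670) = 1223390529/2426800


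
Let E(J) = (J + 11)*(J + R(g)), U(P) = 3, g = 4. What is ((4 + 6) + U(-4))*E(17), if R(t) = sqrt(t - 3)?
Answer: 6552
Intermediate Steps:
R(t) = sqrt(-3 + t)
E(J) = (1 + J)*(11 + J) (E(J) = (J + 11)*(J + sqrt(-3 + 4)) = (11 + J)*(J + sqrt(1)) = (11 + J)*(J + 1) = (11 + J)*(1 + J) = (1 + J)*(11 + J))
((4 + 6) + U(-4))*E(17) = ((4 + 6) + 3)*(11 + 17**2 + 12*17) = (10 + 3)*(11 + 289 + 204) = 13*504 = 6552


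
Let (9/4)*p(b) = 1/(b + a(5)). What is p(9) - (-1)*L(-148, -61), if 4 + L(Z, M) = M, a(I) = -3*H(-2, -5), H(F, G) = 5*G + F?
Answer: -26323/405 ≈ -64.995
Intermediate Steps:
H(F, G) = F + 5*G
a(I) = 81 (a(I) = -3*(-2 + 5*(-5)) = -3*(-2 - 25) = -3*(-27) = 81)
L(Z, M) = -4 + M
p(b) = 4/(9*(81 + b)) (p(b) = 4/(9*(b + 81)) = 4/(9*(81 + b)))
p(9) - (-1)*L(-148, -61) = 4/(9*(81 + 9)) - (-1)*(-4 - 61) = (4/9)/90 - (-1)*(-65) = (4/9)*(1/90) - 1*65 = 2/405 - 65 = -26323/405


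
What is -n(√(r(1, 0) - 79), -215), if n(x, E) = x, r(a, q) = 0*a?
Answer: -I*√79 ≈ -8.8882*I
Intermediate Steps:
r(a, q) = 0
-n(√(r(1, 0) - 79), -215) = -√(0 - 79) = -√(-79) = -I*√79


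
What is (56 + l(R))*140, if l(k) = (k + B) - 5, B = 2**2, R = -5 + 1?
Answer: 7140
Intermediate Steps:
R = -4
B = 4
l(k) = -1 + k (l(k) = (k + 4) - 5 = (4 + k) - 5 = -1 + k)
(56 + l(R))*140 = (56 + (-1 - 4))*140 = (56 - 5)*140 = 51*140 = 7140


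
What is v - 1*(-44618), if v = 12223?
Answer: 56841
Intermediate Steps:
v - 1*(-44618) = 12223 - 1*(-44618) = 12223 + 44618 = 56841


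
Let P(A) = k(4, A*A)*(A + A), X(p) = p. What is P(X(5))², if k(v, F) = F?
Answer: 62500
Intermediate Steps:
P(A) = 2*A³ (P(A) = (A*A)*(A + A) = A²*(2*A) = 2*A³)
P(X(5))² = (2*5³)² = (2*125)² = 250² = 62500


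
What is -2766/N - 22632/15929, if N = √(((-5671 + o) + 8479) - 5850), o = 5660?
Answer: -22632/15929 - 1383*√2618/1309 ≈ -55.480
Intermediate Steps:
N = √2618 (N = √(((-5671 + 5660) + 8479) - 5850) = √((-11 + 8479) - 5850) = √(8468 - 5850) = √2618 ≈ 51.166)
-2766/N - 22632/15929 = -2766*√2618/2618 - 22632/15929 = -1383*√2618/1309 - 22632*1/15929 = -1383*√2618/1309 - 22632/15929 = -22632/15929 - 1383*√2618/1309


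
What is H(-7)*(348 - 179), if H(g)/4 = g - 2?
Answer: -6084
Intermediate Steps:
H(g) = -8 + 4*g (H(g) = 4*(g - 2) = 4*(-2 + g) = -8 + 4*g)
H(-7)*(348 - 179) = (-8 + 4*(-7))*(348 - 179) = (-8 - 28)*169 = -36*169 = -6084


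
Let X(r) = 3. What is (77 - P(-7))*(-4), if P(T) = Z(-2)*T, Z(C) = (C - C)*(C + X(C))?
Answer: -308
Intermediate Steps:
Z(C) = 0 (Z(C) = (C - C)*(C + 3) = 0*(3 + C) = 0)
P(T) = 0 (P(T) = 0*T = 0)
(77 - P(-7))*(-4) = (77 - 1*0)*(-4) = (77 + 0)*(-4) = 77*(-4) = -308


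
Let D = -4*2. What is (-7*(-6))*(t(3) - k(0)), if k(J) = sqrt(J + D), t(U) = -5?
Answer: -210 - 84*I*sqrt(2) ≈ -210.0 - 118.79*I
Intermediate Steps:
D = -8
k(J) = sqrt(-8 + J) (k(J) = sqrt(J - 8) = sqrt(-8 + J))
(-7*(-6))*(t(3) - k(0)) = (-7*(-6))*(-5 - sqrt(-8 + 0)) = 42*(-5 - sqrt(-8)) = 42*(-5 - 2*I*sqrt(2)) = -210 - 84*I*sqrt(2)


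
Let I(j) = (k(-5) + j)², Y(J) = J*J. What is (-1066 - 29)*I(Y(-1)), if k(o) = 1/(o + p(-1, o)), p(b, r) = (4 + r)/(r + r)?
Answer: -1665495/2401 ≈ -693.67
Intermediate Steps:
p(b, r) = (4 + r)/(2*r) (p(b, r) = (4 + r)/((2*r)) = (4 + r)*(1/(2*r)) = (4 + r)/(2*r))
k(o) = 1/(o + (4 + o)/(2*o))
Y(J) = J²
I(j) = (-10/49 + j)² (I(j) = (2*(-5)/(4 - 5 + 2*(-5)²) + j)² = (2*(-5)/(4 - 5 + 2*25) + j)² = (2*(-5)/(4 - 5 + 50) + j)² = (2*(-5)/49 + j)² = (2*(-5)*(1/49) + j)² = (-10/49 + j)²)
(-1066 - 29)*I(Y(-1)) = (-1066 - 29)*((-10 + 49*(-1)²)²/2401) = -1095*(-10 + 49*1)²/2401 = -1095*(-10 + 49)²/2401 = -1095*39²/2401 = -1095*1521/2401 = -1665495/2401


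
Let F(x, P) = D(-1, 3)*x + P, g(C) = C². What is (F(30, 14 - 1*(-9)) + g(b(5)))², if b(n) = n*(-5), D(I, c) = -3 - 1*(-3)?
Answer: 419904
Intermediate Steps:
D(I, c) = 0 (D(I, c) = -3 + 3 = 0)
b(n) = -5*n
F(x, P) = P (F(x, P) = 0*x + P = 0 + P = P)
(F(30, 14 - 1*(-9)) + g(b(5)))² = ((14 - 1*(-9)) + (-5*5)²)² = ((14 + 9) + (-25)²)² = (23 + 625)² = 648² = 419904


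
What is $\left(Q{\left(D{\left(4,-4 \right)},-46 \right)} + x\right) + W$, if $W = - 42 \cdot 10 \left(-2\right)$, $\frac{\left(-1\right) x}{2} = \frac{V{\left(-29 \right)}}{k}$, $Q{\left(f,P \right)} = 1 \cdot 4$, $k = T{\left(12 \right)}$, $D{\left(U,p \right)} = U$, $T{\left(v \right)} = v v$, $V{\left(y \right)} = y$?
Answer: $\frac{60797}{72} \approx 844.4$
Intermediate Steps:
$T{\left(v \right)} = v^{2}$
$k = 144$ ($k = 12^{2} = 144$)
$Q{\left(f,P \right)} = 4$
$x = \frac{29}{72}$ ($x = - 2 \left(- \frac{29}{144}\right) = - 2 \left(\left(-29\right) \frac{1}{144}\right) = \left(-2\right) \left(- \frac{29}{144}\right) = \frac{29}{72} \approx 0.40278$)
$W = 840$ ($W = \left(-42\right) \left(-20\right) = 840$)
$\left(Q{\left(D{\left(4,-4 \right)},-46 \right)} + x\right) + W = \left(4 + \frac{29}{72}\right) + 840 = \frac{317}{72} + 840 = \frac{60797}{72}$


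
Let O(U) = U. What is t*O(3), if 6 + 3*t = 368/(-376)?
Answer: -328/47 ≈ -6.9787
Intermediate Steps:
t = -328/141 (t = -2 + (368/(-376))/3 = -2 + (368*(-1/376))/3 = -2 + (⅓)*(-46/47) = -2 - 46/141 = -328/141 ≈ -2.3262)
t*O(3) = -328/141*3 = -328/47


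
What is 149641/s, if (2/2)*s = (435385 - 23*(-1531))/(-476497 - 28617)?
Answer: -37792882037/235299 ≈ -1.6062e+5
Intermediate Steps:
s = -235299/252557 (s = (435385 - 23*(-1531))/(-476497 - 28617) = (435385 + 35213)/(-505114) = 470598*(-1/505114) = -235299/252557 ≈ -0.93167)
149641/s = 149641/(-235299/252557) = 149641*(-252557/235299) = -37792882037/235299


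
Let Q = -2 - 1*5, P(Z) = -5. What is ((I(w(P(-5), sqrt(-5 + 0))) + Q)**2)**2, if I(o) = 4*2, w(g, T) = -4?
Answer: 1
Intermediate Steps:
I(o) = 8
Q = -7 (Q = -2 - 5 = -7)
((I(w(P(-5), sqrt(-5 + 0))) + Q)**2)**2 = ((8 - 7)**2)**2 = (1**2)**2 = 1**2 = 1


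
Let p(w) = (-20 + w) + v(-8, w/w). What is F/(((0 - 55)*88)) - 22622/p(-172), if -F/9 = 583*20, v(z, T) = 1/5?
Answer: 2945863/21098 ≈ 139.63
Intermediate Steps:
v(z, T) = ⅕
p(w) = -99/5 + w (p(w) = (-20 + w) + ⅕ = -99/5 + w)
F = -104940 (F = -5247*20 = -9*11660 = -104940)
F/(((0 - 55)*88)) - 22622/p(-172) = -104940*1/(88*(0 - 55)) - 22622/(-99/5 - 172) = -104940/((-55*88)) - 22622/(-959/5) = -104940/(-4840) - 22622*(-5/959) = -104940*(-1/4840) + 113110/959 = 477/22 + 113110/959 = 2945863/21098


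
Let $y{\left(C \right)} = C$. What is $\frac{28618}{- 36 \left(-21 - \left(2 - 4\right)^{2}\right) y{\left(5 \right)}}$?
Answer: $\frac{14309}{2250} \approx 6.3596$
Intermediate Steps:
$\frac{28618}{- 36 \left(-21 - \left(2 - 4\right)^{2}\right) y{\left(5 \right)}} = \frac{28618}{- 36 \left(-21 - \left(2 - 4\right)^{2}\right) 5} = \frac{28618}{- 36 \left(-21 - \left(-2\right)^{2}\right) 5} = \frac{28618}{- 36 \left(-21 - 4\right) 5} = \frac{28618}{\left(-36\right) \left(-25\right) 5} = \frac{28618}{900 \cdot 5} = \frac{28618}{4500} = 28618 \cdot \frac{1}{4500} = \frac{14309}{2250}$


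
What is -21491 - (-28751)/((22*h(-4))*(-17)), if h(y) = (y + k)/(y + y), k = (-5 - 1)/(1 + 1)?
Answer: -28246723/1309 ≈ -21579.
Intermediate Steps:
k = -3 (k = -6/2 = -6*½ = -3)
h(y) = (-3 + y)/(2*y) (h(y) = (y - 3)/(y + y) = (-3 + y)/((2*y)) = (-3 + y)*(1/(2*y)) = (-3 + y)/(2*y))
-21491 - (-28751)/((22*h(-4))*(-17)) = -21491 - (-28751)/((22*((½)*(-3 - 4)/(-4)))*(-17)) = -21491 - (-28751)/((22*((½)*(-¼)*(-7)))*(-17)) = -21491 - (-28751)/((22*(7/8))*(-17)) = -21491 - (-28751)/((77/4)*(-17)) = -21491 - (-28751)/(-1309/4) = -21491 - (-28751)*(-4)/1309 = -21491 - 1*115004/1309 = -21491 - 115004/1309 = -28246723/1309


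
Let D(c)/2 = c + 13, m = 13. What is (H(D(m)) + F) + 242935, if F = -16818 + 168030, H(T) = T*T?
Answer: 396851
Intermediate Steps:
D(c) = 26 + 2*c (D(c) = 2*(c + 13) = 2*(13 + c) = 26 + 2*c)
H(T) = T²
F = 151212
(H(D(m)) + F) + 242935 = ((26 + 2*13)² + 151212) + 242935 = ((26 + 26)² + 151212) + 242935 = (52² + 151212) + 242935 = (2704 + 151212) + 242935 = 153916 + 242935 = 396851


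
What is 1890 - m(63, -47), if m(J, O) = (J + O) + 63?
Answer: 1811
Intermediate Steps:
m(J, O) = 63 + J + O
1890 - m(63, -47) = 1890 - (63 + 63 - 47) = 1890 - 1*79 = 1890 - 79 = 1811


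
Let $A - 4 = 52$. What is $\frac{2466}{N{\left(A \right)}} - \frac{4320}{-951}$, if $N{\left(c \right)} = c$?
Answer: $\frac{431181}{8876} \approx 48.578$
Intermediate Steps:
$A = 56$ ($A = 4 + 52 = 56$)
$\frac{2466}{N{\left(A \right)}} - \frac{4320}{-951} = \frac{2466}{56} - \frac{4320}{-951} = 2466 \cdot \frac{1}{56} - - \frac{1440}{317} = \frac{1233}{28} + \frac{1440}{317} = \frac{431181}{8876}$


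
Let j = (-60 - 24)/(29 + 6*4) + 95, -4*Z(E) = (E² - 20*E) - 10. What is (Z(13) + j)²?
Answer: 632874649/44944 ≈ 14081.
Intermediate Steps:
Z(E) = 5/2 + 5*E - E²/4 (Z(E) = -((E² - 20*E) - 10)/4 = -(-10 + E² - 20*E)/4 = 5/2 + 5*E - E²/4)
j = 4951/53 (j = -84/(29 + 24) + 95 = -84/53 + 95 = 4951/53 ≈ 93.415)
(Z(13) + j)² = ((5/2 + 5*13 - ¼*13²) + 4951/53)² = ((5/2 + 65 - ¼*169) + 4951/53)² = ((5/2 + 65 - 169/4) + 4951/53)² = (101/4 + 4951/53)² = (25157/212)² = 632874649/44944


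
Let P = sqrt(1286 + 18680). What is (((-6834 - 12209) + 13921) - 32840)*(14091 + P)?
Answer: -534922542 - 37962*sqrt(19966) ≈ -5.4029e+8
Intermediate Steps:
P = sqrt(19966) ≈ 141.30
(((-6834 - 12209) + 13921) - 32840)*(14091 + P) = (((-6834 - 12209) + 13921) - 32840)*(14091 + sqrt(19966)) = ((-19043 + 13921) - 32840)*(14091 + sqrt(19966)) = (-5122 - 32840)*(14091 + sqrt(19966)) = -37962*(14091 + sqrt(19966)) = -534922542 - 37962*sqrt(19966)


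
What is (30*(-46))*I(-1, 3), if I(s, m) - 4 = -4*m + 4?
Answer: 5520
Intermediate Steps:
I(s, m) = 8 - 4*m (I(s, m) = 4 + (-4*m + 4) = 4 + (4 - 4*m) = 8 - 4*m)
(30*(-46))*I(-1, 3) = (30*(-46))*(8 - 4*3) = -1380*(8 - 12) = -1380*(-4) = 5520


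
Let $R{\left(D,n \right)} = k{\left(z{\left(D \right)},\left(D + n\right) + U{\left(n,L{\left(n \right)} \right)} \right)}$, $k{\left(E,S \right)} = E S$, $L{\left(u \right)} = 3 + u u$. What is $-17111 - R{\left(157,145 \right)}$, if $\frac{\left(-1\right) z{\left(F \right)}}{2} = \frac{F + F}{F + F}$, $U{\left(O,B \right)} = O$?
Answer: $-16217$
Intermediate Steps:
$L{\left(u \right)} = 3 + u^{2}$
$z{\left(F \right)} = -2$ ($z{\left(F \right)} = - 2 \frac{F + F}{F + F} = - 2 \frac{2 F}{2 F} = - 2 \cdot 2 F \frac{1}{2 F} = \left(-2\right) 1 = -2$)
$R{\left(D,n \right)} = - 4 n - 2 D$ ($R{\left(D,n \right)} = - 2 \left(\left(D + n\right) + n\right) = - 2 \left(D + 2 n\right) = - 4 n - 2 D$)
$-17111 - R{\left(157,145 \right)} = -17111 - \left(\left(-4\right) 145 - 314\right) = -17111 - \left(-580 - 314\right) = -17111 - -894 = -17111 + 894 = -16217$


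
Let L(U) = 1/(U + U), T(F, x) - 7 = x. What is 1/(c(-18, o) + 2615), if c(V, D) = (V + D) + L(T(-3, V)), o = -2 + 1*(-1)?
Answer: 22/57067 ≈ 0.00038551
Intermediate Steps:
T(F, x) = 7 + x
o = -3 (o = -2 - 1 = -3)
L(U) = 1/(2*U)
c(V, D) = D + V + 1/(2*(7 + V)) (c(V, D) = (V + D) + 1/(2*(7 + V)) = (D + V) + 1/(2*(7 + V)) = D + V + 1/(2*(7 + V)))
1/(c(-18, o) + 2615) = 1/((½ + (7 - 18)*(-3 - 18))/(7 - 18) + 2615) = 1/((½ - 11*(-21))/(-11) + 2615) = 1/(-(½ + 231)/11 + 2615) = 1/(-1/11*463/2 + 2615) = 1/(-463/22 + 2615) = 1/(57067/22) = 22/57067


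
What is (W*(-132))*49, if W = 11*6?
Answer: -426888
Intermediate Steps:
W = 66
(W*(-132))*49 = (66*(-132))*49 = -8712*49 = -426888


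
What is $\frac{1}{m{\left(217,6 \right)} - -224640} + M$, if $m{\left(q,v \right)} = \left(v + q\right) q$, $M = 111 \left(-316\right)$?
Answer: $- \frac{9576835355}{273031} \approx -35076.0$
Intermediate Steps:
$M = -35076$
$m{\left(q,v \right)} = q \left(q + v\right)$ ($m{\left(q,v \right)} = \left(q + v\right) q = q \left(q + v\right)$)
$\frac{1}{m{\left(217,6 \right)} - -224640} + M = \frac{1}{217 \left(217 + 6\right) - -224640} - 35076 = \frac{1}{217 \cdot 223 + 224640} - 35076 = \frac{1}{48391 + 224640} - 35076 = \frac{1}{273031} - 35076 = - \frac{9576835355}{273031}$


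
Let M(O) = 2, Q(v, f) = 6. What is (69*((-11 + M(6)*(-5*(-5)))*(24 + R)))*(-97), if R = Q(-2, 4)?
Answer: -7830810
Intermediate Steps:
R = 6
(69*((-11 + M(6)*(-5*(-5)))*(24 + R)))*(-97) = (69*((-11 + 2*(-5*(-5)))*(24 + 6)))*(-97) = (69*((-11 + 2*25)*30))*(-97) = (69*((-11 + 50)*30))*(-97) = (69*(39*30))*(-97) = (69*1170)*(-97) = 80730*(-97) = -7830810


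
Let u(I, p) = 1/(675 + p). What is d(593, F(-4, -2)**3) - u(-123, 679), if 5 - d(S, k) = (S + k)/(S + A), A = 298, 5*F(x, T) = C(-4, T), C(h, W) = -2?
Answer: 653542957/150801750 ≈ 4.3338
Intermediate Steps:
F(x, T) = -2/5 (F(x, T) = (1/5)*(-2) = -2/5)
d(S, k) = 5 - (S + k)/(298 + S) (d(S, k) = 5 - (S + k)/(S + 298) = 5 - (S + k)/(298 + S))
d(593, F(-4, -2)**3) - u(-123, 679) = (1490 - (-2/5)**3 + 4*593)/(298 + 593) - 1/(675 + 679) = (1490 - 1*(-8/125) + 2372)/891 - 1/1354 = (1490 + 8/125 + 2372)/891 - 1*1/1354 = (1/891)*(482758/125) - 1/1354 = 482758/111375 - 1/1354 = 653542957/150801750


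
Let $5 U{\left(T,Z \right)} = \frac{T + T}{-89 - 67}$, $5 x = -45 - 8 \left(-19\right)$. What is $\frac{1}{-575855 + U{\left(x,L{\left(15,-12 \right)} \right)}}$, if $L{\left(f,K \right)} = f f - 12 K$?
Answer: $- \frac{1950}{1122917357} \approx -1.7365 \cdot 10^{-6}$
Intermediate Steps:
$L{\left(f,K \right)} = f^{2} - 12 K$
$x = \frac{107}{5}$ ($x = \frac{-45 - 8 \left(-19\right)}{5} = \frac{-45 - -152}{5} = \frac{-45 + 152}{5} = \frac{1}{5} \cdot 107 = \frac{107}{5} \approx 21.4$)
$U{\left(T,Z \right)} = - \frac{T}{390}$ ($U{\left(T,Z \right)} = \frac{\left(T + T\right) \frac{1}{-89 - 67}}{5} = \frac{2 T \frac{1}{-156}}{5} = \frac{2 T \left(- \frac{1}{156}\right)}{5} = \frac{\left(- \frac{1}{78}\right) T}{5} = - \frac{T}{390}$)
$\frac{1}{-575855 + U{\left(x,L{\left(15,-12 \right)} \right)}} = \frac{1}{-575855 - \frac{107}{1950}} = \frac{1}{- \frac{1122917357}{1950}} = - \frac{1950}{1122917357}$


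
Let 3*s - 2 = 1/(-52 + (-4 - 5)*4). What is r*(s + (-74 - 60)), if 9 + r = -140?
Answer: 5244949/264 ≈ 19867.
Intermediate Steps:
s = 175/264 (s = 2/3 + 1/(3*(-52 + (-4 - 5)*4)) = 2/3 + 1/(3*(-52 - 9*4)) = 2/3 + 1/(3*(-52 - 36)) = 2/3 + (1/3)/(-88) = 2/3 + (1/3)*(-1/88) = 2/3 - 1/264 = 175/264 ≈ 0.66288)
r = -149 (r = -9 - 140 = -149)
r*(s + (-74 - 60)) = -149*(175/264 + (-74 - 60)) = -149*(175/264 - 134) = -149*(-35201/264) = 5244949/264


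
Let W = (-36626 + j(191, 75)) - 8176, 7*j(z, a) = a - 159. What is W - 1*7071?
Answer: -51885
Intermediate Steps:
j(z, a) = -159/7 + a/7 (j(z, a) = (a - 159)/7 = (-159 + a)/7 = -159/7 + a/7)
W = -44814 (W = (-36626 + (-159/7 + (⅐)*75)) - 8176 = (-36626 + (-159/7 + 75/7)) - 8176 = (-36626 - 12) - 8176 = -36638 - 8176 = -44814)
W - 1*7071 = -44814 - 1*7071 = -44814 - 7071 = -51885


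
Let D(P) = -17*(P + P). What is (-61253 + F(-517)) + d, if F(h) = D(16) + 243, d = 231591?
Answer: 170037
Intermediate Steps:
D(P) = -34*P
F(h) = -301 (F(h) = -34*16 + 243 = -544 + 243 = -301)
(-61253 + F(-517)) + d = (-61253 - 301) + 231591 = -61554 + 231591 = 170037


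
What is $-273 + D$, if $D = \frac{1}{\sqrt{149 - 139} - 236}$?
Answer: $- \frac{7601257}{27843} - \frac{\sqrt{10}}{55686} \approx -273.0$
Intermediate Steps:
$D = \frac{1}{-236 + \sqrt{10}}$ ($D = \frac{1}{\sqrt{10} - 236} = \frac{1}{-236 + \sqrt{10}} \approx -0.0042948$)
$-273 + D = -273 - \left(\frac{118}{27843} + \frac{\sqrt{10}}{55686}\right) = - \frac{7601257}{27843} - \frac{\sqrt{10}}{55686}$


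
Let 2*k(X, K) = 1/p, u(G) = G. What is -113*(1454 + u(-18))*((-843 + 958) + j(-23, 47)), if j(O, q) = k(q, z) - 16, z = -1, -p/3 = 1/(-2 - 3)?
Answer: -48599266/3 ≈ -1.6200e+7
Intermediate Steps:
p = ⅗ (p = -3/(-2 - 3) = -3/(-5) = -3*(-⅕) = ⅗ ≈ 0.60000)
k(X, K) = ⅚ (k(X, K) = 1/(2*(⅗)) = (½)*(5/3) = ⅚)
j(O, q) = -91/6 (j(O, q) = ⅚ - 16 = -91/6)
-113*(1454 + u(-18))*((-843 + 958) + j(-23, 47)) = -113*(1454 - 18)*((-843 + 958) - 91/6) = -162268*(115 - 91/6) = -162268*599/6 = -113*430082/3 = -48599266/3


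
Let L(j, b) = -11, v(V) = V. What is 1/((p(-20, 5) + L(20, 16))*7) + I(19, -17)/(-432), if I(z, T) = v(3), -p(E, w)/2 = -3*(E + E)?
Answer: -1901/253008 ≈ -0.0075136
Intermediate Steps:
p(E, w) = 12*E (p(E, w) = -(-6)*(E + E) = -(-6)*2*E = -(-12)*E = 12*E)
I(z, T) = 3
1/((p(-20, 5) + L(20, 16))*7) + I(19, -17)/(-432) = 1/((12*(-20) - 11)*7) + 3/(-432) = (1/7)/(-240 - 11) + 3*(-1/432) = (1/7)/(-251) - 1/144 = -1/251*1/7 - 1/144 = -1/1757 - 1/144 = -1901/253008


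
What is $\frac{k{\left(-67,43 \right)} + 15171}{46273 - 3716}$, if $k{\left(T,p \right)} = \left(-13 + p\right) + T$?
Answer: $\frac{15134}{42557} \approx 0.35562$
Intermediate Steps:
$k{\left(T,p \right)} = -13 + T + p$
$\frac{k{\left(-67,43 \right)} + 15171}{46273 - 3716} = \frac{\left(-13 - 67 + 43\right) + 15171}{46273 - 3716} = \frac{-37 + 15171}{42557} = 15134 \cdot \frac{1}{42557} = \frac{15134}{42557}$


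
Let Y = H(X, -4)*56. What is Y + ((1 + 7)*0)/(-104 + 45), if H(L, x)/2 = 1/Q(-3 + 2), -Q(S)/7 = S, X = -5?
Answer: 16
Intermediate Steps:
Q(S) = -7*S
H(L, x) = 2/7 (H(L, x) = 2/((-7*(-3 + 2))) = 2/((-7*(-1))) = 2/7)
Y = 16 (Y = (2/7)*56 = 16)
Y + ((1 + 7)*0)/(-104 + 45) = 16 + ((1 + 7)*0)/(-104 + 45) = 16 + (8*0)/(-59) = 16 - 1/59*0 = 16 + 0 = 16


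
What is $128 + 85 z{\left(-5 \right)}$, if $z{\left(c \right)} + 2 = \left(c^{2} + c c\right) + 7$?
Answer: $4803$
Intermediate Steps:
$z{\left(c \right)} = 5 + 2 c^{2}$ ($z{\left(c \right)} = -2 + \left(\left(c^{2} + c c\right) + 7\right) = -2 + \left(\left(c^{2} + c^{2}\right) + 7\right) = -2 + \left(2 c^{2} + 7\right) = -2 + \left(7 + 2 c^{2}\right) = 5 + 2 c^{2}$)
$128 + 85 z{\left(-5 \right)} = 128 + 85 \left(5 + 2 \left(-5\right)^{2}\right) = 128 + 85 \left(5 + 2 \cdot 25\right) = 128 + 85 \left(5 + 50\right) = 128 + 85 \cdot 55 = 128 + 4675 = 4803$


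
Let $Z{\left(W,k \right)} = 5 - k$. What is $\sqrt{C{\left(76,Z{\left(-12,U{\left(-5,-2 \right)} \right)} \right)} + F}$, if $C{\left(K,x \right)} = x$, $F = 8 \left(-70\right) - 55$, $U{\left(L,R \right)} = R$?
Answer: $4 i \sqrt{38} \approx 24.658 i$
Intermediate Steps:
$F = -615$ ($F = -560 - 55 = -615$)
$\sqrt{C{\left(76,Z{\left(-12,U{\left(-5,-2 \right)} \right)} \right)} + F} = \sqrt{\left(5 - -2\right) - 615} = \sqrt{\left(5 + 2\right) - 615} = \sqrt{7 - 615} = \sqrt{-608} = 4 i \sqrt{38}$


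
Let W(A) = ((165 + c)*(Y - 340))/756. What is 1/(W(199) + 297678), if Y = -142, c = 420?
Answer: 42/12486811 ≈ 3.3635e-6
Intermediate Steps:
W(A) = -15665/42 (W(A) = ((165 + 420)*(-142 - 340))/756 = (585*(-482))*(1/756) = -281970*1/756 = -15665/42)
1/(W(199) + 297678) = 1/(-15665/42 + 297678) = 1/(12486811/42) = 42/12486811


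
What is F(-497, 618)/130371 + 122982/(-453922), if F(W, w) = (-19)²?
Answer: -7934710240/29589132531 ≈ -0.26816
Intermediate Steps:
F(W, w) = 361
F(-497, 618)/130371 + 122982/(-453922) = 361/130371 + 122982/(-453922) = 361*(1/130371) + 122982*(-1/453922) = 361/130371 - 61491/226961 = -7934710240/29589132531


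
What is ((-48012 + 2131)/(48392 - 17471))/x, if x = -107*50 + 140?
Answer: 4171/14645310 ≈ 0.00028480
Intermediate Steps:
x = -5210 (x = -5350 + 140 = -5210)
((-48012 + 2131)/(48392 - 17471))/x = ((-48012 + 2131)/(48392 - 17471))/(-5210) = -45881/30921*(-1/5210) = -45881*1/30921*(-1/5210) = -4171/2811*(-1/5210) = 4171/14645310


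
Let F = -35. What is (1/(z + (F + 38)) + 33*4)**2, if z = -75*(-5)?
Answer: 2489710609/142884 ≈ 17425.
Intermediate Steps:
z = 375
(1/(z + (F + 38)) + 33*4)**2 = (1/(375 + (-35 + 38)) + 33*4)**2 = (1/(375 + 3) + 132)**2 = (1/378 + 132)**2 = (49897/378)**2 = 2489710609/142884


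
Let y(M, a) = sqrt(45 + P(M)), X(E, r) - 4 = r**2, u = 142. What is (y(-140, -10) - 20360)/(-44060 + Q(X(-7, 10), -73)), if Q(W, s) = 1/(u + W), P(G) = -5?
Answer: 5008560/10838759 - 492*sqrt(10)/10838759 ≈ 0.46195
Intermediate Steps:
X(E, r) = 4 + r**2
Q(W, s) = 1/(142 + W)
y(M, a) = 2*sqrt(10) (y(M, a) = sqrt(45 - 5) = sqrt(40) = 2*sqrt(10))
(y(-140, -10) - 20360)/(-44060 + Q(X(-7, 10), -73)) = (2*sqrt(10) - 20360)/(-44060 + 1/(142 + (4 + 10**2))) = (-20360 + 2*sqrt(10))/(-44060 + 1/(142 + (4 + 100))) = (-20360 + 2*sqrt(10))/(-44060 + 1/(142 + 104)) = (-20360 + 2*sqrt(10))/(-44060 + 1/246) = (-20360 + 2*sqrt(10))/(-10838759/246) = (-20360 + 2*sqrt(10))*(-246/10838759) = 5008560/10838759 - 492*sqrt(10)/10838759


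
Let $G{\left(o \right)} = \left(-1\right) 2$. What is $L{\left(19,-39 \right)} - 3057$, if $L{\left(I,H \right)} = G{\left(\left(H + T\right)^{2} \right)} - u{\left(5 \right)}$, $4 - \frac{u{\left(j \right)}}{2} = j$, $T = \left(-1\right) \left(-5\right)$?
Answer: $-3057$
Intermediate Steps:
$T = 5$
$u{\left(j \right)} = 8 - 2 j$
$G{\left(o \right)} = -2$
$L{\left(I,H \right)} = 0$ ($L{\left(I,H \right)} = -2 - \left(8 - 10\right) = -2 - -2 = -2 + 2 = 0$)
$L{\left(19,-39 \right)} - 3057 = 0 - 3057 = -3057$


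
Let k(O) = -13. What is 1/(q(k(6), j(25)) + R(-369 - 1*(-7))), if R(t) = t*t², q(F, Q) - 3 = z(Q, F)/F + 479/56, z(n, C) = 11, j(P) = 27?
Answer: -728/34534803789 ≈ -2.1080e-8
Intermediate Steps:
q(F, Q) = 647/56 + 11/F (q(F, Q) = 3 + (11/F + 479/56) = 3 + (479/56 + 11/F) = 647/56 + 11/F)
R(t) = t³
1/(q(k(6), j(25)) + R(-369 - 1*(-7))) = 1/((647/56 + 11/(-13)) + (-369 - 1*(-7))³) = 1/((647/56 + 11*(-1/13)) + (-369 + 7)³) = 1/((647/56 - 11/13) + (-362)³) = 1/(7795/728 - 47437928) = 1/(-34534803789/728) = -728/34534803789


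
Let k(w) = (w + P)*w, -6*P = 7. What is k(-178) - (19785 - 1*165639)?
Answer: 533237/3 ≈ 1.7775e+5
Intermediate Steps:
P = -7/6 (P = -1/6*7 = -7/6 ≈ -1.1667)
k(w) = w*(-7/6 + w) (k(w) = (w - 7/6)*w = (-7/6 + w)*w = w*(-7/6 + w))
k(-178) - (19785 - 1*165639) = (1/6)*(-178)*(-7 + 6*(-178)) - (19785 - 1*165639) = (1/6)*(-178)*(-7 - 1068) - (19785 - 165639) = (1/6)*(-178)*(-1075) - 1*(-145854) = 95675/3 + 145854 = 533237/3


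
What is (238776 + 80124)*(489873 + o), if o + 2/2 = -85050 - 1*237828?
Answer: 53254386600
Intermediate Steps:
o = -322879 (o = -1 + (-85050 - 1*237828) = -1 + (-85050 - 237828) = -1 - 322878 = -322879)
(238776 + 80124)*(489873 + o) = (238776 + 80124)*(489873 - 322879) = 318900*166994 = 53254386600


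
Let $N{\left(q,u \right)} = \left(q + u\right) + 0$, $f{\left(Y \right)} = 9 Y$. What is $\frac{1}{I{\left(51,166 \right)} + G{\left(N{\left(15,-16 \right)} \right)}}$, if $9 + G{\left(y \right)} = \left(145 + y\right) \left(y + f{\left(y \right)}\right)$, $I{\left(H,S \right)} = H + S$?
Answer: $- \frac{1}{1232} \approx -0.00081169$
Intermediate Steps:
$N{\left(q,u \right)} = q + u$
$G{\left(y \right)} = -9 + 10 y \left(145 + y\right)$ ($G{\left(y \right)} = -9 + \left(145 + y\right) \left(y + 9 y\right) = -9 + \left(145 + y\right) 10 y = -9 + 10 y \left(145 + y\right)$)
$\frac{1}{I{\left(51,166 \right)} + G{\left(N{\left(15,-16 \right)} \right)}} = \frac{1}{\left(51 + 166\right) + \left(-9 + 10 \left(15 - 16\right)^{2} + 1450 \left(15 - 16\right)\right)} = \frac{1}{217 + \left(-9 + 10 \left(-1\right)^{2} + 1450 \left(-1\right)\right)} = \frac{1}{217 - 1449} = \frac{1}{-1232} = - \frac{1}{1232}$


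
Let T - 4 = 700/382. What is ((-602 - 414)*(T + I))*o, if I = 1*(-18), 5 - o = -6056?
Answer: 14311136224/191 ≈ 7.4927e+7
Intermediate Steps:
o = 6061 (o = 5 - 1*(-6056) = 5 + 6056 = 6061)
T = 1114/191 (T = 4 + 700/382 = 4 + 700*(1/382) = 4 + 350/191 = 1114/191 ≈ 5.8325)
I = -18
((-602 - 414)*(T + I))*o = ((-602 - 414)*(1114/191 - 18))*6061 = -1016*(-2324/191)*6061 = (2361184/191)*6061 = 14311136224/191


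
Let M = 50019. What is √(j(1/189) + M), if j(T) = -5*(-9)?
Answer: 4*√3129 ≈ 223.75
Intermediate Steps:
j(T) = 45
√(j(1/189) + M) = √(45 + 50019) = √50064 = 4*√3129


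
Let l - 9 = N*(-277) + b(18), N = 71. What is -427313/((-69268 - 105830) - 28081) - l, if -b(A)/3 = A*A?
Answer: 4192010083/203179 ≈ 20632.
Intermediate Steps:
b(A) = -3*A² (b(A) = -3*A*A = -3*A²)
l = -20630 (l = 9 + (71*(-277) - 3*18²) = 9 + (-19667 - 3*324) = 9 + (-19667 - 972) = 9 - 20639 = -20630)
-427313/((-69268 - 105830) - 28081) - l = -427313/((-69268 - 105830) - 28081) - 1*(-20630) = -427313/(-175098 - 28081) + 20630 = -427313/(-203179) + 20630 = -427313*(-1/203179) + 20630 = 427313/203179 + 20630 = 4192010083/203179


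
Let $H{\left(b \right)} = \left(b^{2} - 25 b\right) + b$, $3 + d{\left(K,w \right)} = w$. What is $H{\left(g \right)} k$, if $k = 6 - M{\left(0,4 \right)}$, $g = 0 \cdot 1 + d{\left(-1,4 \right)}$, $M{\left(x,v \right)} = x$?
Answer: $-138$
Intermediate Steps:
$d{\left(K,w \right)} = -3 + w$
$g = 1$ ($g = 0 \cdot 1 + \left(-3 + 4\right) = 0 + 1 = 1$)
$k = 6$ ($k = 6 - 0 = 6 + 0 = 6$)
$H{\left(b \right)} = b^{2} - 24 b$
$H{\left(g \right)} k = 1 \left(-24 + 1\right) 6 = 1 \left(-23\right) 6 = \left(-23\right) 6 = -138$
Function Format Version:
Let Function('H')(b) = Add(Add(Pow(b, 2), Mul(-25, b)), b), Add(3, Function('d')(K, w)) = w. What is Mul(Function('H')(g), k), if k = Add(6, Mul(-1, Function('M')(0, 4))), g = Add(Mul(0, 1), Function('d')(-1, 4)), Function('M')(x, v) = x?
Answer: -138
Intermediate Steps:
Function('d')(K, w) = Add(-3, w)
g = 1 (g = Add(Mul(0, 1), Add(-3, 4)) = Add(0, 1) = 1)
k = 6 (k = Add(6, Mul(-1, 0)) = Add(6, 0) = 6)
Function('H')(b) = Add(Pow(b, 2), Mul(-24, b))
Mul(Function('H')(g), k) = Mul(Mul(1, Add(-24, 1)), 6) = Mul(Mul(1, -23), 6) = Mul(-23, 6) = -138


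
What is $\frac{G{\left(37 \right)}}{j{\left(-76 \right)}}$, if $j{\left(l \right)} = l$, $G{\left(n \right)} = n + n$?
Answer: $- \frac{37}{38} \approx -0.97368$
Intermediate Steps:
$G{\left(n \right)} = 2 n$
$\frac{G{\left(37 \right)}}{j{\left(-76 \right)}} = \frac{2 \cdot 37}{-76} = 74 \left(- \frac{1}{76}\right) = - \frac{37}{38}$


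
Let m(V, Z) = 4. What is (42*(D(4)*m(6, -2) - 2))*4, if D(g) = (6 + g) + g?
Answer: 9072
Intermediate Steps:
D(g) = 6 + 2*g
(42*(D(4)*m(6, -2) - 2))*4 = (42*((6 + 2*4)*4 - 2))*4 = (42*((6 + 8)*4 - 2))*4 = (42*(14*4 - 2))*4 = (42*(56 - 2))*4 = (42*54)*4 = 2268*4 = 9072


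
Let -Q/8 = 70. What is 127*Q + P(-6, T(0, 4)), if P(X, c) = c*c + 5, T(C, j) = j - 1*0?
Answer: -71099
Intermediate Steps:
Q = -560 (Q = -8*70 = -560)
T(C, j) = j (T(C, j) = j + 0 = j)
P(X, c) = 5 + c² (P(X, c) = c² + 5 = 5 + c²)
127*Q + P(-6, T(0, 4)) = 127*(-560) + (5 + 4²) = -71120 + (5 + 16) = -71120 + 21 = -71099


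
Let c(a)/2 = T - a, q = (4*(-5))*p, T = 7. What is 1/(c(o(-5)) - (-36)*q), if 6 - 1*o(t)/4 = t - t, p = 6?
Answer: -1/4354 ≈ -0.00022967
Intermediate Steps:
q = -120 (q = (4*(-5))*6 = -20*6 = -120)
o(t) = 24 (o(t) = 24 - 4*(t - t) = 24 - 4*0 = 24 + 0 = 24)
c(a) = 14 - 2*a (c(a) = 2*(7 - a) = 14 - 2*a)
1/(c(o(-5)) - (-36)*q) = 1/((14 - 2*24) - (-36)*(-120)) = 1/((14 - 48) - 1*4320) = 1/(-34 - 4320) = 1/(-4354) = -1/4354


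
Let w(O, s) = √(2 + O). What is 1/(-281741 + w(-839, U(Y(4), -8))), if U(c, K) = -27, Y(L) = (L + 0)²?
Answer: -281741/79377991918 - 3*I*√93/79377991918 ≈ -3.5494e-6 - 3.6447e-10*I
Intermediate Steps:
Y(L) = L²
1/(-281741 + w(-839, U(Y(4), -8))) = 1/(-281741 + √(2 - 839)) = 1/(-281741 + √(-837)) = 1/(-281741 + 3*I*√93)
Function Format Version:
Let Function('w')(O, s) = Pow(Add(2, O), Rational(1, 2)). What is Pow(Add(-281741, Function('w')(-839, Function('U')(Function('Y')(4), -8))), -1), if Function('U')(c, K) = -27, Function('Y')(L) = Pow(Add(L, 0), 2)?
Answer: Add(Rational(-281741, 79377991918), Mul(Rational(-3, 79377991918), I, Pow(93, Rational(1, 2)))) ≈ Add(-3.5494e-6, Mul(-3.6447e-10, I))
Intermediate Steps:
Function('Y')(L) = Pow(L, 2)
Pow(Add(-281741, Function('w')(-839, Function('U')(Function('Y')(4), -8))), -1) = Pow(Add(-281741, Pow(Add(2, -839), Rational(1, 2))), -1) = Pow(Add(-281741, Pow(-837, Rational(1, 2))), -1) = Pow(Add(-281741, Mul(3, I, Pow(93, Rational(1, 2)))), -1)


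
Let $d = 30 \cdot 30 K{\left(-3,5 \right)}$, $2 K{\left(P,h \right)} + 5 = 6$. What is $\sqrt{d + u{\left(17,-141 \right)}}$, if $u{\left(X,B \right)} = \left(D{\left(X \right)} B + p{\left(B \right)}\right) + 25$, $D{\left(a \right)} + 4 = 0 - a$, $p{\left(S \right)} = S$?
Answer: $\sqrt{3295} \approx 57.402$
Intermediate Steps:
$D{\left(a \right)} = -4 - a$ ($D{\left(a \right)} = -4 + \left(0 - a\right) = -4 - a$)
$K{\left(P,h \right)} = \frac{1}{2}$ ($K{\left(P,h \right)} = - \frac{5}{2} + \frac{1}{2} \cdot 6 = - \frac{5}{2} + 3 = \frac{1}{2}$)
$u{\left(X,B \right)} = 25 + B + B \left(-4 - X\right)$ ($u{\left(X,B \right)} = \left(\left(-4 - X\right) B + B\right) + 25 = \left(B \left(-4 - X\right) + B\right) + 25 = \left(B + B \left(-4 - X\right)\right) + 25 = 25 + B + B \left(-4 - X\right)$)
$d = 450$ ($d = 30 \cdot 30 \cdot \frac{1}{2} = 900 \cdot \frac{1}{2} = 450$)
$\sqrt{d + u{\left(17,-141 \right)}} = \sqrt{450 - \left(116 - 141 \left(4 + 17\right)\right)} = \sqrt{450 - \left(116 - 2961\right)} = \sqrt{450 + \left(25 - 141 + 2961\right)} = \sqrt{450 + 2845} = \sqrt{3295}$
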